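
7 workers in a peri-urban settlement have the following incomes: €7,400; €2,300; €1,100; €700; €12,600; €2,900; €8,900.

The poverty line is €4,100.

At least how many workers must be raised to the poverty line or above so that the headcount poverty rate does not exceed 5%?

4

Currently q = 4 of N = 7 are below the line (H = 0.571).
A headcount ratio of at most 5% allows at most ⌊0.05 × 7⌋ = 0 poor workers.
So at least 4 − 0 = 4 must be lifted.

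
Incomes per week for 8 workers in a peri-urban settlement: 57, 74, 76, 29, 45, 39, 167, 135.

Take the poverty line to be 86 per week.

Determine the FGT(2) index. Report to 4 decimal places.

Incomes under z: 29, 39, 45, 57, 74, 76 (q = 6 of N = 8).
Normalized shortfalls: (86−29)/86 = 0.6628; (86−39)/86 = 0.5465; (86−45)/86 = 0.4767; (86−57)/86 = 0.3372; (86−74)/86 = 0.1395; (86−76)/86 = 0.1163.
Squared: 0.4393; 0.2987; 0.2273; 0.1137; 0.0195; 0.0135.
Sum = 1.111952; P₂ = 1.111952 / 8 = 0.1390.

0.1390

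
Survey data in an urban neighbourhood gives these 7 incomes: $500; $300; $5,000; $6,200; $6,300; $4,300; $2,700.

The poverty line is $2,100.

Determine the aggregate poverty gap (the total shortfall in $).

Below the line: $300, $500 (q = 2 of N = 7).
Individual gaps: 2100−300 = 1800; 2100−500 = 1600.
Aggregate gap = $3,400.

$3,400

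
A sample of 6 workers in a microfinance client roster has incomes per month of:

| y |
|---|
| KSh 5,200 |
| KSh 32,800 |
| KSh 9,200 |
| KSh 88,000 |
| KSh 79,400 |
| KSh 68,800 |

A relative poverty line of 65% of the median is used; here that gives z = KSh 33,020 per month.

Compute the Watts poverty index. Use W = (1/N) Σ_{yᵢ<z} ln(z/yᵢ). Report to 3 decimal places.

0.522

Below the line: KSh 5,200, KSh 9,200, KSh 32,800 (q = 3 of N = 6).
Log shortfalls: ln(33020/5200) = 1.8485; ln(33020/9200) = 1.2779; ln(33020/32800) = 0.0067.
W = 3.133050 / 6 = 0.522.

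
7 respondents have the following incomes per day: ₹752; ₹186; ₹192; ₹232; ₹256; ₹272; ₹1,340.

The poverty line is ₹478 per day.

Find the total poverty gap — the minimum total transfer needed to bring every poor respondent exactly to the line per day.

₹1,252

Incomes under z: ₹186, ₹192, ₹232, ₹256, ₹272 (q = 5 of N = 7).
Individual gaps: 478−186 = 292; 478−192 = 286; 478−232 = 246; 478−256 = 222; 478−272 = 206.
Aggregate gap = ₹1,252.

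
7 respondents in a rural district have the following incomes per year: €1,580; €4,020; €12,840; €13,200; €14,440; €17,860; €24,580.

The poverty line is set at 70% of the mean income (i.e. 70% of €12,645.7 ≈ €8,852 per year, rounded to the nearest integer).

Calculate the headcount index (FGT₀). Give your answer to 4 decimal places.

2 of the 7 respondents have income below €8,852.
H = 2/7 = 0.2857.

0.2857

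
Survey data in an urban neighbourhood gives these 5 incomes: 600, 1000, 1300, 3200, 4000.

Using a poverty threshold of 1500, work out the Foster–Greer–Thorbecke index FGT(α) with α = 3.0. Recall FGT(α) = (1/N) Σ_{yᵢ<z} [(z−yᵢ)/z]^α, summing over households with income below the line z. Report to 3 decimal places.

Below z: 600, 1000, 1300 (q = 3 of N = 5).
Normalized shortfalls: (1500−600)/1500 = 0.6000; (1500−1000)/1500 = 0.3333; (1500−1300)/1500 = 0.1333.
Raised to α = 3.0: 0.21600; 0.03704; 0.00237.
Sum = 0.255407; FGT(3.0) = 0.255407 / 5 = 0.051.

0.051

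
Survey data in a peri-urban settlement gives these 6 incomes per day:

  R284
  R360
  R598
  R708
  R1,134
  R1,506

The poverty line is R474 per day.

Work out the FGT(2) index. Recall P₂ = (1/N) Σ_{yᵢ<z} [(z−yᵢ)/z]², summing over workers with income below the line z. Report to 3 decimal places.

Incomes under z: R284, R360 (q = 2 of N = 6).
Shortfall ratios: (474−284)/474 = 0.4008; (474−360)/474 = 0.2405.
Squared: 0.1607; 0.0578.
Sum = 0.218519; P₂ = 0.218519 / 6 = 0.036.

0.036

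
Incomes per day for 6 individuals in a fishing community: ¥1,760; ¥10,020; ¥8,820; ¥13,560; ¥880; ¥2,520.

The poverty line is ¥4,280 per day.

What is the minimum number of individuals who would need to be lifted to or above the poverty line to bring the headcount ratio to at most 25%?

2

Currently q = 3 of N = 6 are below the line (H = 0.500).
A headcount ratio of at most 25% allows at most ⌊0.25 × 6⌋ = 1 poor individuals.
So at least 3 − 1 = 2 must be lifted.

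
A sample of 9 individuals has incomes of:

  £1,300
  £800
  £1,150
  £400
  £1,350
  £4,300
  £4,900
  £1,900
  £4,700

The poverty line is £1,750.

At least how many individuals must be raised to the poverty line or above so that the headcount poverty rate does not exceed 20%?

4

5 of the 9 individuals are poor, so H = 5/9 = 0.556.
A headcount ratio of at most 20% allows at most ⌊0.20 × 9⌋ = 1 poor individuals.
So at least 5 − 1 = 4 must be lifted.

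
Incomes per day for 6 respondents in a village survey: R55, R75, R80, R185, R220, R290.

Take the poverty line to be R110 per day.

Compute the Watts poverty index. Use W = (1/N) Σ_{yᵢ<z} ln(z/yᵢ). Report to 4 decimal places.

0.2324

Incomes under z: R55, R75, R80 (q = 3 of N = 6).
ln(z/y) terms: ln(110/55) = 0.6931; ln(110/75) = 0.3830; ln(110/80) = 0.3185.
W = 1.394593 / 6 = 0.2324.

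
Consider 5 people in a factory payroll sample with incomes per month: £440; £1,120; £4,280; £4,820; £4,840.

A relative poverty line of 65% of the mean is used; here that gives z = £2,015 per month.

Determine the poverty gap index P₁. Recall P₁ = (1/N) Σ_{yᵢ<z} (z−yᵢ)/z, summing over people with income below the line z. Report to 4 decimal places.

Poor units: £440, £1,120 (q = 2 of N = 5).
Normalized shortfalls: (2015−440)/2015 = 0.7816; (2015−1120)/2015 = 0.4442.
Σ = 1.225806. Dividing by the full population N = 5 gives P₁ = 0.2452.

0.2452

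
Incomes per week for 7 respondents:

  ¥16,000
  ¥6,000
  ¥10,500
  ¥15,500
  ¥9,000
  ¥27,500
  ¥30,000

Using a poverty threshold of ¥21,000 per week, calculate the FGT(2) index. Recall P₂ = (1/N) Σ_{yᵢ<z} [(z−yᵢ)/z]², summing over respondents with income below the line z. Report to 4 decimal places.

0.1731

Below the line: ¥6,000, ¥9,000, ¥10,500, ¥15,500, ¥16,000 (q = 5 of N = 7).
Normalized shortfalls: (21000−6000)/21000 = 0.7143; (21000−9000)/21000 = 0.5714; (21000−10500)/21000 = 0.5000; (21000−15500)/21000 = 0.2619; (21000−16000)/21000 = 0.2381.
Squared: 0.5102; 0.3265; 0.2500; 0.0686; 0.0567.
Sum = 1.212018; P₂ = 1.212018 / 7 = 0.1731.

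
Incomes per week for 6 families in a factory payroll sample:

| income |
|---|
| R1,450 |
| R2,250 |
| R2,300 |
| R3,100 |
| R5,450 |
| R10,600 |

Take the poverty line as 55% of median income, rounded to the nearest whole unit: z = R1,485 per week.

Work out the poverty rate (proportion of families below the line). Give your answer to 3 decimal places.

1 of the 6 families have income below R1,485.
H = 1/6 = 0.167.

0.167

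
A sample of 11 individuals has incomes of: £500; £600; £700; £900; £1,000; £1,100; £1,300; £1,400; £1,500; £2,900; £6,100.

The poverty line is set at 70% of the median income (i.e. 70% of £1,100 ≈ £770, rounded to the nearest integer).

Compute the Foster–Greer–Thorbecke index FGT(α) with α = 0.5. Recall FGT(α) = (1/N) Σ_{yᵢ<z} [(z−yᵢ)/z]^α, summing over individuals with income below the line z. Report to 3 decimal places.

0.124

Incomes under z: £500, £600, £700 (q = 3 of N = 11).
Gap ratios (z−y)/z: (770−500)/770 = 0.3506; (770−600)/770 = 0.2208; (770−700)/770 = 0.0909.
Raised to α = 0.5: 0.59216; 0.46987; 0.30151.
Sum = 1.363539; FGT(0.5) = 1.363539 / 11 = 0.124.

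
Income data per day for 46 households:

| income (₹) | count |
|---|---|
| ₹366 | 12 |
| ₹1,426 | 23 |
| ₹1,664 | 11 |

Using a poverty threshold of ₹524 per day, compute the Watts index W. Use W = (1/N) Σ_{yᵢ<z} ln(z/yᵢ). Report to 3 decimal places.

Below z: 12×₹366 (q = 12 of N = 46).
Log gaps: ln(524/366) = 0.3589 (×12).
W = 4.306300 / 46 = 0.094.

0.094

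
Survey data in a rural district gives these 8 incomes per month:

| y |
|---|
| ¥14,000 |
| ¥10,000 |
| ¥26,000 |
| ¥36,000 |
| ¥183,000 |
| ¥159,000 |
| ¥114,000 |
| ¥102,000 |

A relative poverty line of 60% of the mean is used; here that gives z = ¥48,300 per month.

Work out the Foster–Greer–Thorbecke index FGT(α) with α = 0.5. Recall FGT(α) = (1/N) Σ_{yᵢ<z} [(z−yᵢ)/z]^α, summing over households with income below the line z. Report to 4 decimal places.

0.3647

Below the line: ¥10,000, ¥14,000, ¥26,000, ¥36,000 (q = 4 of N = 8).
Shortfall ratios: (48300−10000)/48300 = 0.7930; (48300−14000)/48300 = 0.7101; (48300−26000)/48300 = 0.4617; (48300−36000)/48300 = 0.2547.
Raised to α = 0.5: 0.89048; 0.84270; 0.67948; 0.50464.
Sum = 2.917305; FGT(0.5) = 2.917305 / 8 = 0.3647.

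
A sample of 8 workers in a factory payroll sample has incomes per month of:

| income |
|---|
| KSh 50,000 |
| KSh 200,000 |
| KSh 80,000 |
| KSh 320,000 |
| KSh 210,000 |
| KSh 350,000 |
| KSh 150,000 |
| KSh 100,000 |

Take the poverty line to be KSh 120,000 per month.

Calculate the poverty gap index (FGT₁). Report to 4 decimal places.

0.1354

Poor units: KSh 50,000, KSh 80,000, KSh 100,000 (q = 3 of N = 8).
Relative gaps: (120000−50000)/120000 = 0.5833; (120000−80000)/120000 = 0.3333; (120000−100000)/120000 = 0.1667.
Σ = 1.083333. Dividing by the full population N = 8 gives P₁ = 0.1354.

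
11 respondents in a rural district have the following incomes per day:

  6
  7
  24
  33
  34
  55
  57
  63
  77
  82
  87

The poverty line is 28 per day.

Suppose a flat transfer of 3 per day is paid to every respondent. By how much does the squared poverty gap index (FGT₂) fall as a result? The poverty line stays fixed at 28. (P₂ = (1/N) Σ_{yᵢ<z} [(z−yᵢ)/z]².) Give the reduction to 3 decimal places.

Before: below the line — 6, 7, 24; squared poverty gap index (FGT₂) = 0.10911.
After the 3 transfer: below the line — 9, 10, 27; squared poverty gap index (FGT₂) = 0.07955.
Reduction = 0.10911 − 0.07955 = 0.030.

0.030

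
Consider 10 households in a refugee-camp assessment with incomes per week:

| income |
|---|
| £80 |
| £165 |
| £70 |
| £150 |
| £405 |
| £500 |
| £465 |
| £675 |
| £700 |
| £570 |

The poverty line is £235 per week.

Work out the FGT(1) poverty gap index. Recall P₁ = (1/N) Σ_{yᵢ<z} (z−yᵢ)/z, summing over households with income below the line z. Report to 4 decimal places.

0.2021

Below z: £70, £80, £150, £165 (q = 4 of N = 10).
Normalized shortfalls: (235−70)/235 = 0.7021; (235−80)/235 = 0.6596; (235−150)/235 = 0.3617; (235−165)/235 = 0.2979.
Sum of shortfalls = 2.021277; P₁ averages over all N: 2.021277 / 10 = 0.2021.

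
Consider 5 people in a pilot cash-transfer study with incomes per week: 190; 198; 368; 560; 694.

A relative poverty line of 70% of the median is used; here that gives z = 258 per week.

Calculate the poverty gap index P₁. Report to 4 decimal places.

0.0992

Below z: 190, 198 (q = 2 of N = 5).
Shortfall ratios: (258−190)/258 = 0.2636; (258−198)/258 = 0.2326.
Sum of shortfalls = 0.496124; P₁ averages over all N: 0.496124 / 5 = 0.0992.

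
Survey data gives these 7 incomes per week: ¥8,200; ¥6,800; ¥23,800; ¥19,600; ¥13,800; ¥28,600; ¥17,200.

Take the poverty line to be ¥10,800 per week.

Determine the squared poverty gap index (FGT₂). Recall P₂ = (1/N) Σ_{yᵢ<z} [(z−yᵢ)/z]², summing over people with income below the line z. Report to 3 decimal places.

Incomes under z: ¥6,800, ¥8,200 (q = 2 of N = 7).
Gap ratios (z−y)/z: (10800−6800)/10800 = 0.3704; (10800−8200)/10800 = 0.2407.
Squared: 0.1372; 0.0580.
Sum = 0.195130; P₂ = 0.195130 / 7 = 0.028.

0.028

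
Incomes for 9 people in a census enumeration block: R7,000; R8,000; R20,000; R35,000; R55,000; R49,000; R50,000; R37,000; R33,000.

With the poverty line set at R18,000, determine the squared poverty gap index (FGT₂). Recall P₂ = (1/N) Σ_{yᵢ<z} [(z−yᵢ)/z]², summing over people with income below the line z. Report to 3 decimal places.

Incomes under z: R7,000, R8,000 (q = 2 of N = 9).
Relative gaps: (18000−7000)/18000 = 0.6111; (18000−8000)/18000 = 0.5556.
Squared: 0.3735; 0.3086.
Sum = 0.682099; P₂ = 0.682099 / 9 = 0.076.

0.076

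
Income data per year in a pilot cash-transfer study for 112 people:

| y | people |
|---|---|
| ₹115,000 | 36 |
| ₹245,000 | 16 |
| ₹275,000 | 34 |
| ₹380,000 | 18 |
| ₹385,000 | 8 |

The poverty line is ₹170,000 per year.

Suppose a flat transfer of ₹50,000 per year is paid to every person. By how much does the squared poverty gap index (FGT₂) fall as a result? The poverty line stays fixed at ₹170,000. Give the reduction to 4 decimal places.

0.0334

Before: below the line — 36×₹115,000; squared poverty gap index (FGT₂) = 0.033644.
After the ₹50,000 transfer: below the line — 36×₹165,000; squared poverty gap index (FGT₂) = 0.000278.
Reduction = 0.033644 − 0.000278 = 0.0334.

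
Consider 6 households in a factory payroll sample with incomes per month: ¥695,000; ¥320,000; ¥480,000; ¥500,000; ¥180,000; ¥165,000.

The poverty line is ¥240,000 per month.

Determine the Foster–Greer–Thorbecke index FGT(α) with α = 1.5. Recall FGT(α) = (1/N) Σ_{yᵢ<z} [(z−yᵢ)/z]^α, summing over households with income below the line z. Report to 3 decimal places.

Below z: ¥165,000, ¥180,000 (q = 2 of N = 6).
Shortfall ratios: (240000−165000)/240000 = 0.3125; (240000−180000)/240000 = 0.2500.
Raised to α = 1.5: 0.17469; 0.12500.
Sum = 0.299693; FGT(1.5) = 0.299693 / 6 = 0.050.

0.050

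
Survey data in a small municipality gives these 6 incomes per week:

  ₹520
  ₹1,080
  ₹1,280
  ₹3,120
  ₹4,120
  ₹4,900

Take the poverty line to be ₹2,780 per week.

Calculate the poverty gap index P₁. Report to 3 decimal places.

0.327

Incomes under z: ₹520, ₹1,080, ₹1,280 (q = 3 of N = 6).
Normalized shortfalls: (2780−520)/2780 = 0.8129; (2780−1080)/2780 = 0.6115; (2780−1280)/2780 = 0.5396.
Σ = 1.964029. Dividing by the full population N = 6 gives P₁ = 0.327.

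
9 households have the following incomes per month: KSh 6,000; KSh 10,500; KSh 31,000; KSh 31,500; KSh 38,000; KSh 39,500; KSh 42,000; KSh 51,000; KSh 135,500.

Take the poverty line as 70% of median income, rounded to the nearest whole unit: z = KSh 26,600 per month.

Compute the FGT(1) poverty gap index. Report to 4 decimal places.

0.1533

Below z: KSh 6,000, KSh 10,500 (q = 2 of N = 9).
Shortfall ratios: (26600−6000)/26600 = 0.7744; (26600−10500)/26600 = 0.6053.
Sum of shortfalls = 1.379699; P₁ averages over all N: 1.379699 / 9 = 0.1533.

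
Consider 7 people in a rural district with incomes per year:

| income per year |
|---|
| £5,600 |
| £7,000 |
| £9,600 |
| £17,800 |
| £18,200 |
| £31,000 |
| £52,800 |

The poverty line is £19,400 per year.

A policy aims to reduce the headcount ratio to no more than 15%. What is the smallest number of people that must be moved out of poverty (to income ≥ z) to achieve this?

5 of the 7 people are poor, so H = 5/7 = 0.714.
A headcount ratio of at most 15% allows at most ⌊0.15 × 7⌋ = 1 poor people.
So at least 5 − 1 = 4 must be lifted.

4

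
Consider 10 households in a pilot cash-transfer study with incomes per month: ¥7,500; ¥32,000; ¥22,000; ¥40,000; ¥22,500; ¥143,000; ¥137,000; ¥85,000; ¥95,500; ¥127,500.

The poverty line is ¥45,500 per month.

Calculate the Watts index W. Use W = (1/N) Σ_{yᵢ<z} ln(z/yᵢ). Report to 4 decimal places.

Below z: ¥7,500, ¥22,000, ¥22,500, ¥32,000, ¥40,000 (q = 5 of N = 10).
ln(z/y) terms: ln(45500/7500) = 1.8028; ln(45500/22000) = 0.7267; ln(45500/22500) = 0.7042; ln(45500/32000) = 0.3520; ln(45500/40000) = 0.1288.
W = 3.714485 / 10 = 0.3714.

0.3714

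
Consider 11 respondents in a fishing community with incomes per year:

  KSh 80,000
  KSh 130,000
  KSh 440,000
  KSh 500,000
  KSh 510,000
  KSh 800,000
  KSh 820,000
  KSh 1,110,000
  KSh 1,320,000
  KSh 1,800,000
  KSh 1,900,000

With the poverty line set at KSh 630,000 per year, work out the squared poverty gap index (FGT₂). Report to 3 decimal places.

Poor units: KSh 80,000, KSh 130,000, KSh 440,000, KSh 500,000, KSh 510,000 (q = 5 of N = 11).
Gap ratios (z−y)/z: (630000−80000)/630000 = 0.8730; (630000−130000)/630000 = 0.7937; (630000−440000)/630000 = 0.3016; (630000−500000)/630000 = 0.2063; (630000−510000)/630000 = 0.1905.
Squared: 0.7622; 0.6299; 0.0910; 0.0426; 0.0363.
Sum = 1.561854; P₂ = 1.561854 / 11 = 0.142.

0.142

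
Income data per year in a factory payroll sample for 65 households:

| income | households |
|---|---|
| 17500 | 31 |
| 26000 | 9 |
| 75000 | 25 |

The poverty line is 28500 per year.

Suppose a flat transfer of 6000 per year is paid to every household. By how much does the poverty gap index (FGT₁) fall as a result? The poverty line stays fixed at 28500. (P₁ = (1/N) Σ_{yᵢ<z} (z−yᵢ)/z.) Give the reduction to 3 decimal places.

Before: below the line — 31×17500, 9×26000; poverty gap index (FGT₁) = 0.19622.
After the 6000 transfer: below the line — 31×23500; poverty gap index (FGT₁) = 0.08367.
Reduction = 0.19622 − 0.08367 = 0.113.

0.113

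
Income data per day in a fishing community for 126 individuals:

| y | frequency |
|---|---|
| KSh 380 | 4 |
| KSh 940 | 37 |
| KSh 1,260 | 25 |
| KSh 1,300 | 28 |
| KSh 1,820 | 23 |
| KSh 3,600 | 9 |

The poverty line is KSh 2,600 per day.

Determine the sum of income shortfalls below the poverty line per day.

Poor units: 4×KSh 380, 37×KSh 940, 25×KSh 1,260, 28×KSh 1,300, 23×KSh 1,820 (q = 117 of N = 126).
Individual gaps: 4×(2600−380) = 8880; 37×(2600−940) = 61420; 25×(2600−1260) = 33500; 28×(2600−1300) = 36400; 23×(2600−1820) = 17940.
Aggregate gap = KSh 158,140.

KSh 158,140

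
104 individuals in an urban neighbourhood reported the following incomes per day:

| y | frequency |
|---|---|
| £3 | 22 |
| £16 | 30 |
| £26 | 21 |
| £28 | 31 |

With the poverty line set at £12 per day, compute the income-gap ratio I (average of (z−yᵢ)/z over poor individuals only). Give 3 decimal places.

0.750

Poor units: 22×£3 (q = 22 of N = 104).
Relative gaps: 0.7500 (×22); sum = 16.500000.
The income-gap ratio divides by q (the poor only): 16.500000 / 22 = 0.750.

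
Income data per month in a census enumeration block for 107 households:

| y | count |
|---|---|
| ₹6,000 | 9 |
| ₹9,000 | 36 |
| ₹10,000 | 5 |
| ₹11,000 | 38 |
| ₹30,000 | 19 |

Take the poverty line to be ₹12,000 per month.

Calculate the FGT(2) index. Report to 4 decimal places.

Below the line: 9×₹6,000, 36×₹9,000, 5×₹10,000, 38×₹11,000 (q = 88 of N = 107).
Shortfall ratios: (12000−6000)/12000 = 0.5000 (×9); (12000−9000)/12000 = 0.2500 (×36); (12000−10000)/12000 = 0.1667 (×5); (12000−11000)/12000 = 0.0833 (×38).
Squared: 0.2500 (×9); 0.0625 (×36); 0.0278 (×5); 0.0069 (×38).
Sum = 4.902778; P₂ = 4.902778 / 107 = 0.0458.

0.0458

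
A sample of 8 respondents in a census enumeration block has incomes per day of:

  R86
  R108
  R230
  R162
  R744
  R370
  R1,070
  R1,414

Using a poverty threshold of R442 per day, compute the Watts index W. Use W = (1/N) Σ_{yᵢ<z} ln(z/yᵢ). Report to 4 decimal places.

Below the line: R86, R108, R162, R230, R370 (q = 5 of N = 8).
ln(z/y) terms: ln(442/86) = 1.6370; ln(442/108) = 1.4092; ln(442/162) = 1.0037; ln(442/230) = 0.6532; ln(442/370) = 0.1778.
W = 4.880892 / 8 = 0.6101.

0.6101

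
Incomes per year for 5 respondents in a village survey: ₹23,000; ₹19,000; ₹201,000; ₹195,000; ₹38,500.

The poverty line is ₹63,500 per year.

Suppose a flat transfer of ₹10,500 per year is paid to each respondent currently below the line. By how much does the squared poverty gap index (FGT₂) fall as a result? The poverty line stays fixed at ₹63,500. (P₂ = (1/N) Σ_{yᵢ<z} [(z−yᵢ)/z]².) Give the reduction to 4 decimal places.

Before: below the line — ₹19,000, ₹23,000, ₹38,500; squared poverty gap index (FGT₂) = 0.210577.
After the ₹10,500 transfer: below the line — ₹29,500, ₹33,500, ₹49,000; squared poverty gap index (FGT₂) = 0.112406.
Reduction = 0.210577 − 0.112406 = 0.0982.

0.0982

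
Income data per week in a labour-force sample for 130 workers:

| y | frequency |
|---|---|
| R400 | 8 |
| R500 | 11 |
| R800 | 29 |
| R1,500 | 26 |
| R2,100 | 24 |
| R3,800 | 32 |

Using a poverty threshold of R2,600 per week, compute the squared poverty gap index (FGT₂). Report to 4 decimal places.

0.2488

Below z: 8×R400, 11×R500, 29×R800, 26×R1,500, 24×R2,100 (q = 98 of N = 130).
Normalized shortfalls: (2600−400)/2600 = 0.8462 (×8); (2600−500)/2600 = 0.8077 (×11); (2600−800)/2600 = 0.6923 (×29); (2600−1500)/2600 = 0.4231 (×26); (2600−2100)/2600 = 0.1923 (×24).
Squared: 0.7160 (×8); 0.6524 (×11); 0.4793 (×29); 0.1790 (×26); 0.0370 (×24).
Sum = 32.344675; P₂ = 32.344675 / 130 = 0.2488.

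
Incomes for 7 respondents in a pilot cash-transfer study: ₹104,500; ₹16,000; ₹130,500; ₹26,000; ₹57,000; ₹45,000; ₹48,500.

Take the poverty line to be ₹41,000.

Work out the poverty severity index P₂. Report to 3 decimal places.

Below the line: ₹16,000, ₹26,000 (q = 2 of N = 7).
Relative gaps: (41000−16000)/41000 = 0.6098; (41000−26000)/41000 = 0.3659.
Squared: 0.3718; 0.1338.
Sum = 0.505651; P₂ = 0.505651 / 7 = 0.072.

0.072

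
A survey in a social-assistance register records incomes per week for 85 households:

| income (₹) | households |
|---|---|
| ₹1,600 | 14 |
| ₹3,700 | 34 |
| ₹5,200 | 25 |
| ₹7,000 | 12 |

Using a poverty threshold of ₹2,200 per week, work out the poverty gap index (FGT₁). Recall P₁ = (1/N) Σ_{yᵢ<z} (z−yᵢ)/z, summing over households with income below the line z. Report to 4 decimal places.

Poor units: 14×₹1,600 (q = 14 of N = 85).
Relative gaps: (2200−1600)/2200 = 0.2727 (×14).
Sum of shortfalls = 3.818182; P₁ averages over all N: 3.818182 / 85 = 0.0449.

0.0449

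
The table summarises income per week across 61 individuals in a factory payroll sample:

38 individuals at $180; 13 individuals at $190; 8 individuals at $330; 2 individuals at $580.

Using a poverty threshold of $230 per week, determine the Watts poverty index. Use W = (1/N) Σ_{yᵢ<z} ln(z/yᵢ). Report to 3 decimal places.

Poor units: 38×$180, 13×$190 (q = 51 of N = 61).
Log shortfalls: ln(230/180) = 0.2451 (×38); ln(230/190) = 0.1911 (×13).
W = 11.798371 / 61 = 0.193.

0.193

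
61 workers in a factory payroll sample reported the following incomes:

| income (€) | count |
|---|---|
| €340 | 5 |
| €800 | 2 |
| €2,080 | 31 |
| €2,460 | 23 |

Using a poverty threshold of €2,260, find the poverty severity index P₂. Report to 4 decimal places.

0.0761

Poor units: 5×€340, 2×€800, 31×€2,080 (q = 38 of N = 61).
Shortfall ratios: (2260−340)/2260 = 0.8496 (×5); (2260−800)/2260 = 0.6460 (×2); (2260−2080)/2260 = 0.0796 (×31).
Squared: 0.7217 (×5); 0.4173 (×2); 0.0063 (×31).
Sum = 4.640066; P₂ = 4.640066 / 61 = 0.0761.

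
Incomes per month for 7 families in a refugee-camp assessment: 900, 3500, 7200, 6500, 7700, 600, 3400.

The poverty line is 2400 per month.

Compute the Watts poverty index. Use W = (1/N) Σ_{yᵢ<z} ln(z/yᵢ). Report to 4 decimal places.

0.3382

Below the line: 600, 900 (q = 2 of N = 7).
ln(z/y) terms: ln(2400/600) = 1.3863; ln(2400/900) = 0.9808.
W = 2.367124 / 7 = 0.3382.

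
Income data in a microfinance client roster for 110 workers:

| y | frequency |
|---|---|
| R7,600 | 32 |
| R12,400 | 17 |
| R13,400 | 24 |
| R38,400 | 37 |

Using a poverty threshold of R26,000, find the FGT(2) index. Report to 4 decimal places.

0.2392

Below the line: 32×R7,600, 17×R12,400, 24×R13,400 (q = 73 of N = 110).
Gap ratios (z−y)/z: (26000−7600)/26000 = 0.7077 (×32); (26000−12400)/26000 = 0.5231 (×17); (26000−13400)/26000 = 0.4846 (×24).
Squared: 0.5008 (×32); 0.2736 (×17); 0.2349 (×24).
Sum = 26.314320; P₂ = 26.314320 / 110 = 0.2392.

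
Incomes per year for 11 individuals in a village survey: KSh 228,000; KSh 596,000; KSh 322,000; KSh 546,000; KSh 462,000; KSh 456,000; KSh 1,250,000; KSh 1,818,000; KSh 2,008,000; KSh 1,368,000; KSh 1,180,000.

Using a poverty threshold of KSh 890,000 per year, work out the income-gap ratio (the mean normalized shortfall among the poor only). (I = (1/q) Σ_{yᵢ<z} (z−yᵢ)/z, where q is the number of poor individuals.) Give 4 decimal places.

0.5112

Incomes under z: KSh 228,000, KSh 322,000, KSh 456,000, KSh 462,000, KSh 546,000, KSh 596,000 (q = 6 of N = 11).
Shortfall ratios (z−y)/z: 0.7438, 0.6382, 0.4876, 0.4809, 0.3865, 0.3303; sum = 3.067416.
I averages over the q = 6 poor units only: 3.067416 / 6 = 0.5112.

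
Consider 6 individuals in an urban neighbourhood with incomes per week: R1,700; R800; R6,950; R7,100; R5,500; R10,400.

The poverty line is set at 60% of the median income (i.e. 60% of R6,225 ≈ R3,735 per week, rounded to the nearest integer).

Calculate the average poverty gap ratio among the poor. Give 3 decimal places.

Below z: R800, R1,700 (q = 2 of N = 6).
Shortfall ratios (z−y)/z: 0.7858, 0.5448; sum = 1.330656.
I averages over the q = 2 poor units only: 1.330656 / 2 = 0.665.

0.665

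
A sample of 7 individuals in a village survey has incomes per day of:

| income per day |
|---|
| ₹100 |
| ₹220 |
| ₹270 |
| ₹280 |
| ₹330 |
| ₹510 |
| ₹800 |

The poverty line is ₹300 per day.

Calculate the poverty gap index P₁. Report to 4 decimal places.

0.1571

Below z: ₹100, ₹220, ₹270, ₹280 (q = 4 of N = 7).
Relative gaps: (300−100)/300 = 0.6667; (300−220)/300 = 0.2667; (300−270)/300 = 0.1000; (300−280)/300 = 0.0667.
Sum of shortfalls = 1.100000; P₁ averages over all N: 1.100000 / 7 = 0.1571.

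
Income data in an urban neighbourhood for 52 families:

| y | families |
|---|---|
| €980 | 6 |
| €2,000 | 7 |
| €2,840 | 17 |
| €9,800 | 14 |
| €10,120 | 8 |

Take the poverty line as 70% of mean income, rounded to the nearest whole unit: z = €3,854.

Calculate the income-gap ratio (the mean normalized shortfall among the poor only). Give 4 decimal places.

Poor units: 6×€980, 7×€2,000, 17×€2,840 (q = 30 of N = 52).
Relative gaps: 0.7457 (×6), 0.4811 (×7), 0.2631 (×17); sum = 12.314478.
I averages over the q = 30 poor units only: 12.314478 / 30 = 0.4105.

0.4105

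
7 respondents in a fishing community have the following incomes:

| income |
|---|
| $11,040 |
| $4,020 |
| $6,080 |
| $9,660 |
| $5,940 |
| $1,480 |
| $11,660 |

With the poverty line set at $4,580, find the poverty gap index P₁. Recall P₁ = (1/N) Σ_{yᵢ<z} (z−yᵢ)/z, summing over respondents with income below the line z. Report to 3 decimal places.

Below the line: $1,480, $4,020 (q = 2 of N = 7).
Normalized shortfalls: (4580−1480)/4580 = 0.6769; (4580−4020)/4580 = 0.1223.
Σ = 0.799127. Dividing by the full population N = 7 gives P₁ = 0.114.

0.114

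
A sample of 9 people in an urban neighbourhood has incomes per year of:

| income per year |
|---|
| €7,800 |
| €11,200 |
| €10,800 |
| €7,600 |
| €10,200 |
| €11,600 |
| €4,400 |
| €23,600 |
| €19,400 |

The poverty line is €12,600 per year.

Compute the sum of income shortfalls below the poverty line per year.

Poor units: €4,400, €7,600, €7,800, €10,200, €10,800, €11,200, €11,600 (q = 7 of N = 9).
Individual gaps: 12600−4400 = 8200; 12600−7600 = 5000; 12600−7800 = 4800; 12600−10200 = 2400; 12600−10800 = 1800; 12600−11200 = 1400; 12600−11600 = 1000.
Aggregate gap = €24,600.

€24,600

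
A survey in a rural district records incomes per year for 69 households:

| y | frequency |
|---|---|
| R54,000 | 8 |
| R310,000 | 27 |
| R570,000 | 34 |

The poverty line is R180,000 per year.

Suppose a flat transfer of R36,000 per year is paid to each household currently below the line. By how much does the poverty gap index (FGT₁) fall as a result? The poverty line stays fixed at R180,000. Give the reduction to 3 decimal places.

0.023

Before: below the line — 8×R54,000; poverty gap index (FGT₁) = 0.08116.
After the R36,000 transfer: below the line — 8×R90,000; poverty gap index (FGT₁) = 0.05797.
Reduction = 0.08116 − 0.05797 = 0.023.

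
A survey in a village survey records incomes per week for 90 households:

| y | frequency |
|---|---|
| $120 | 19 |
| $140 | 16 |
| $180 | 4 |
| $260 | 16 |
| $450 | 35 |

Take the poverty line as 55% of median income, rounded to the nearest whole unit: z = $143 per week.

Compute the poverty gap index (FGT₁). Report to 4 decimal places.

Incomes under z: 19×$120, 16×$140 (q = 35 of N = 90).
Normalized shortfalls: (143−120)/143 = 0.1608 (×19); (143−140)/143 = 0.0210 (×16).
Sum of shortfalls = 3.391608; P₁ averages over all N: 3.391608 / 90 = 0.0377.

0.0377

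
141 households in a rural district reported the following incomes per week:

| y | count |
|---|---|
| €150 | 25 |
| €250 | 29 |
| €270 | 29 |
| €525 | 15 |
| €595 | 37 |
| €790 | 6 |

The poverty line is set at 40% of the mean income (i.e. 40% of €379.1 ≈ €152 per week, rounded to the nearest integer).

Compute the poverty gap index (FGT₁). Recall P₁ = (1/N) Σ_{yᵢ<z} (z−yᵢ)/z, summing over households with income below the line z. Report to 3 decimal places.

Below z: 25×€150 (q = 25 of N = 141).
Normalized shortfalls: (152−150)/152 = 0.0132 (×25).
Σ = 0.328947. Dividing by the full population N = 141 gives P₁ = 0.002.

0.002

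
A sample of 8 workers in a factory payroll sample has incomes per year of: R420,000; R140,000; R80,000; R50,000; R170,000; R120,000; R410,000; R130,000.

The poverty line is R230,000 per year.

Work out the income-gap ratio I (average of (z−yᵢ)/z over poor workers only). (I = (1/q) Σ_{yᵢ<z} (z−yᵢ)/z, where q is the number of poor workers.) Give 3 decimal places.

Below the line: R50,000, R80,000, R120,000, R130,000, R140,000, R170,000 (q = 6 of N = 8).
Relative gaps: 0.7826, 0.6522, 0.4783, 0.4348, 0.3913, 0.2609; sum = 3.000000.
The income-gap ratio divides by q (the poor only): 3.000000 / 6 = 0.500.

0.500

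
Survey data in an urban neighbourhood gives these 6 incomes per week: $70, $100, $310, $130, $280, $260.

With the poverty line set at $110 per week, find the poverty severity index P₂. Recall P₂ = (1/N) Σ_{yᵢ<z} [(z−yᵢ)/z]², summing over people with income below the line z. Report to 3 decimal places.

0.023

Incomes under z: $70, $100 (q = 2 of N = 6).
Shortfall ratios: (110−70)/110 = 0.3636; (110−100)/110 = 0.0909.
Squared: 0.1322; 0.0083.
Sum = 0.140496; P₂ = 0.140496 / 6 = 0.023.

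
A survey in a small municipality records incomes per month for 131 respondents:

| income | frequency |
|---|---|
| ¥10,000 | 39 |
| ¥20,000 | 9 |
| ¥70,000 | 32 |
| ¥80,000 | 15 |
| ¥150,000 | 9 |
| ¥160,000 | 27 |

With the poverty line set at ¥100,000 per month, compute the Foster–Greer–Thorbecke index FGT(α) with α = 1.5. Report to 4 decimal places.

Below z: 39×¥10,000, 9×¥20,000, 32×¥70,000, 15×¥80,000 (q = 95 of N = 131).
Relative gaps: (100000−10000)/100000 = 0.9000 (×39); (100000−20000)/100000 = 0.8000 (×9); (100000−70000)/100000 = 0.3000 (×32); (100000−80000)/100000 = 0.2000 (×15).
Raised to α = 1.5: 0.85381 (×39); 0.71554 (×9); 0.16432 (×32); 0.08944 (×15).
Sum = 46.338437; FGT(1.5) = 46.338437 / 131 = 0.3537.

0.3537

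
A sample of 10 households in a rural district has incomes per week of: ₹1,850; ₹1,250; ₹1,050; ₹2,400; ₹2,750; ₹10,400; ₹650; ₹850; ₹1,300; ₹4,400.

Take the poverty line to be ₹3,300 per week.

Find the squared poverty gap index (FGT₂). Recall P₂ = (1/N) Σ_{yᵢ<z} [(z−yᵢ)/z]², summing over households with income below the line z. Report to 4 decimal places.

0.2709

Below the line: ₹650, ₹850, ₹1,050, ₹1,250, ₹1,300, ₹1,850, ₹2,400, ₹2,750 (q = 8 of N = 10).
Relative gaps: (3300−650)/3300 = 0.8030; (3300−850)/3300 = 0.7424; (3300−1050)/3300 = 0.6818; (3300−1250)/3300 = 0.6212; (3300−1300)/3300 = 0.6061; (3300−1850)/3300 = 0.4394; (3300−2400)/3300 = 0.2727; (3300−2750)/3300 = 0.1667.
Squared: 0.6449; 0.5512; 0.4649; 0.3859; 0.3673; 0.1931; 0.0744; 0.0278.
Sum = 2.709366; P₂ = 2.709366 / 10 = 0.2709.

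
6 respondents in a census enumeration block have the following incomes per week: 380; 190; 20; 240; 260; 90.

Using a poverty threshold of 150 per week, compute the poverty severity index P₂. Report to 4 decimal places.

0.1519

Below the line: 20, 90 (q = 2 of N = 6).
Gap ratios (z−y)/z: (150−20)/150 = 0.8667; (150−90)/150 = 0.4000.
Squared: 0.7511; 0.1600.
Sum = 0.911111; P₂ = 0.911111 / 6 = 0.1519.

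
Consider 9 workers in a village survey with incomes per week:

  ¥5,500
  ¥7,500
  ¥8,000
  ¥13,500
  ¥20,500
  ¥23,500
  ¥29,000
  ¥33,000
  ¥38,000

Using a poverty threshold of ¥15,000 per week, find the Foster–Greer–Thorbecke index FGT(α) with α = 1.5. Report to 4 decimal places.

0.1342

Below z: ¥5,500, ¥7,500, ¥8,000, ¥13,500 (q = 4 of N = 9).
Gap ratios (z−y)/z: (15000−5500)/15000 = 0.6333; (15000−7500)/15000 = 0.5000; (15000−8000)/15000 = 0.4667; (15000−13500)/15000 = 0.1000.
Raised to α = 1.5: 0.50402; 0.35355; 0.31879; 0.03162.
Sum = 1.207991; FGT(1.5) = 1.207991 / 9 = 0.1342.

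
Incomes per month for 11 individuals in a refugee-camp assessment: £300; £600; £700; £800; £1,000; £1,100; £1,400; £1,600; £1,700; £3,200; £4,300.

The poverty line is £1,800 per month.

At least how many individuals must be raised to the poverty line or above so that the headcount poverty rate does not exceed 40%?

5

Currently q = 9 of N = 11 are below the line (H = 0.818).
A headcount ratio of at most 40% allows at most ⌊0.40 × 11⌋ = 4 poor individuals.
So at least 9 − 4 = 5 must be lifted.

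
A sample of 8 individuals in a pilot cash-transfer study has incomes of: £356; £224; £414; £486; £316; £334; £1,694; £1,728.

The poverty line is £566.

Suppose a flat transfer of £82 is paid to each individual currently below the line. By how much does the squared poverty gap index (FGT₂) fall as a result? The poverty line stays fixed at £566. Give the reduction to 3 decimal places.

0.065

Before: below the line — £224, £316, £334, £356, £414, £486; squared poverty gap index (FGT₂) = 0.11975.
After the £82 transfer: below the line — £306, £398, £416, £438, £496; squared poverty gap index (FGT₂) = 0.05447.
Reduction = 0.11975 − 0.05447 = 0.065.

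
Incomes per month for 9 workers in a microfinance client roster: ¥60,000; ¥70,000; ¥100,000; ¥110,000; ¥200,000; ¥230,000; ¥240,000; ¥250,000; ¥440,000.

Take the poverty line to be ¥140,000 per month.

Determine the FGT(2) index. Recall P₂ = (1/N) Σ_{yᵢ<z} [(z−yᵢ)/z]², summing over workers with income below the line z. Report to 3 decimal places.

Below z: ¥60,000, ¥70,000, ¥100,000, ¥110,000 (q = 4 of N = 9).
Shortfall ratios: (140000−60000)/140000 = 0.5714; (140000−70000)/140000 = 0.5000; (140000−100000)/140000 = 0.2857; (140000−110000)/140000 = 0.2143.
Squared: 0.3265; 0.2500; 0.0816; 0.0459.
Sum = 0.704082; P₂ = 0.704082 / 9 = 0.078.

0.078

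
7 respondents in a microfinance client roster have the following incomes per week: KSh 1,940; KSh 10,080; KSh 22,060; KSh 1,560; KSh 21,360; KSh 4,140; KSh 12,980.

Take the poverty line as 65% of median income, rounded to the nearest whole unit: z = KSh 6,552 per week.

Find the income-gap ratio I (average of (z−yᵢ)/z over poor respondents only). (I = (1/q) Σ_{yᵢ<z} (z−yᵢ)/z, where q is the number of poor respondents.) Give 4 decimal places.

Poor units: KSh 1,560, KSh 1,940, KSh 4,140 (q = 3 of N = 7).
Relative gaps: 0.7619, 0.7039, 0.3681; sum = 1.833944.
I averages over the q = 3 poor units only: 1.833944 / 3 = 0.6113.

0.6113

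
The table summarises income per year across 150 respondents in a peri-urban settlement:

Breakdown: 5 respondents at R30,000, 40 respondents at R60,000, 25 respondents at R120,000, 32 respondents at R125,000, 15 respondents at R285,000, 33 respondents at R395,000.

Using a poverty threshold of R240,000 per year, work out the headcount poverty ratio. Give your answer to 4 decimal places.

0.6800

102 of the 150 respondents have income below R240,000.
H = 102/150 = 0.6800.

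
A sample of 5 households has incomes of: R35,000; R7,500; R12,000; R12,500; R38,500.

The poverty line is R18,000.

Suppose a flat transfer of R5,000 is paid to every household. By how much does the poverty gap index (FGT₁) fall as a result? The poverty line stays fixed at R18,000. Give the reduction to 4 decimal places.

Before: below the line — R7,500, R12,000, R12,500; poverty gap index (FGT₁) = 0.244444.
After the R5,000 transfer: below the line — R12,500, R17,000, R17,500; poverty gap index (FGT₁) = 0.077778.
Reduction = 0.244444 − 0.077778 = 0.1667.

0.1667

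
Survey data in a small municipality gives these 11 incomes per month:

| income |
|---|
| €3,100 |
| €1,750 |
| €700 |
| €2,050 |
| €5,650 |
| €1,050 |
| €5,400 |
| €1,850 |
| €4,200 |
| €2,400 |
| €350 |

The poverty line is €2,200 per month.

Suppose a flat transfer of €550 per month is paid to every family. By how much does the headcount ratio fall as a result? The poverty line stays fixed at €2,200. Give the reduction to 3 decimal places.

Before: below the line — €350, €700, €1,050, €1,750, €1,850, €2,050; headcount ratio = 0.54545.
After the €550 transfer: below the line — €900, €1,250, €1,600; headcount ratio = 0.27273.
Reduction = 0.54545 − 0.27273 = 0.273.

0.273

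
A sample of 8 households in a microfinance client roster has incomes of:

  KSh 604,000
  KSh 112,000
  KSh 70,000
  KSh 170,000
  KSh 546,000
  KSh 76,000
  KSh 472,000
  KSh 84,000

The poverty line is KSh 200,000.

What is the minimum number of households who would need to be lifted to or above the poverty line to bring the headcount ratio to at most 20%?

4

5 of the 8 households are poor, so H = 5/8 = 0.625.
A headcount ratio of at most 20% allows at most ⌊0.20 × 8⌋ = 1 poor households.
So at least 5 − 1 = 4 must be lifted.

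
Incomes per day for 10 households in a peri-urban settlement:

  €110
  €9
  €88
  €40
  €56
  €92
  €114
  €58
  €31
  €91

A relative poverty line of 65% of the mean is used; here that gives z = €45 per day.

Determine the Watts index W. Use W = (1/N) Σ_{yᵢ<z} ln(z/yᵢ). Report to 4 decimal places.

Below z: €9, €31, €40 (q = 3 of N = 10).
ln(z/y) terms: ln(45/9) = 1.6094; ln(45/31) = 0.3727; ln(45/40) = 0.1178.
W = 2.099896 / 10 = 0.2100.

0.2100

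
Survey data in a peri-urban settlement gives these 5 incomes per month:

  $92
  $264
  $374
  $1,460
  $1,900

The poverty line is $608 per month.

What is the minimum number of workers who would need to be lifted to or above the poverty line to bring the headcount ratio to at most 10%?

3

Currently q = 3 of N = 5 are below the line (H = 0.600).
A headcount ratio of at most 10% allows at most ⌊0.10 × 5⌋ = 0 poor workers.
So at least 3 − 0 = 3 must be lifted.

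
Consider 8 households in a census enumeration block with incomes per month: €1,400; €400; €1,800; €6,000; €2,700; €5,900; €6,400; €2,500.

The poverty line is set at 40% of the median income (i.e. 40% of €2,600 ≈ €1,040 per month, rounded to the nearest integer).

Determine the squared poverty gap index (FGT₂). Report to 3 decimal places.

0.047

Below the line: €400 (q = 1 of N = 8).
Gap ratios (z−y)/z: (1040−400)/1040 = 0.6154.
Squared: 0.3787.
Sum = 0.378698; P₂ = 0.378698 / 8 = 0.047.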